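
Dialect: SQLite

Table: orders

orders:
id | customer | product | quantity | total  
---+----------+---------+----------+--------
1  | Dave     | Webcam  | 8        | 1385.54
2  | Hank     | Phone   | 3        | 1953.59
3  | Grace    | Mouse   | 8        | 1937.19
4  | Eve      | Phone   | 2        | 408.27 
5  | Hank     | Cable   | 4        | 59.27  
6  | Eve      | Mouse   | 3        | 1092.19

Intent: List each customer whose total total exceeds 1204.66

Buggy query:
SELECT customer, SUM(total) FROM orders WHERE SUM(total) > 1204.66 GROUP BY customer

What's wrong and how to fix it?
Bug: Aggregate functions cannot appear in a WHERE clause

Fix: Move the aggregate condition to a HAVING clause

Corrected query:
SELECT customer, SUM(total) FROM orders GROUP BY customer HAVING SUM(total) > 1204.66

Result:
customer | SUM(total)
---------+-----------
Dave     | 1385.54   
Eve      | 1500.46   
Grace    | 1937.19   
Hank     | 2012.86   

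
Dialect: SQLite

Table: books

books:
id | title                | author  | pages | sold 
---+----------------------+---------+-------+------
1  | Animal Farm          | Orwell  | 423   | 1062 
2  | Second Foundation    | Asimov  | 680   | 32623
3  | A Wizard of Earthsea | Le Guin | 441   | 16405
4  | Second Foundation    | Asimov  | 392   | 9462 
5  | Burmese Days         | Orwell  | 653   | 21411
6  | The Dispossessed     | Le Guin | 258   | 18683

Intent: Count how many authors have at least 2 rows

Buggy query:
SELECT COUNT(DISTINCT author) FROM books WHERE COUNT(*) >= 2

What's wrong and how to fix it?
Bug: WHERE filters individual rows, not groups, so a group-level COUNT is invalid there

Fix: Use a subquery that GROUPs and filters with HAVING, then count its rows

Corrected query:
SELECT COUNT(*) FROM (SELECT author FROM books GROUP BY author HAVING COUNT(*) >= 2)

Result:
COUNT(*)
--------
3       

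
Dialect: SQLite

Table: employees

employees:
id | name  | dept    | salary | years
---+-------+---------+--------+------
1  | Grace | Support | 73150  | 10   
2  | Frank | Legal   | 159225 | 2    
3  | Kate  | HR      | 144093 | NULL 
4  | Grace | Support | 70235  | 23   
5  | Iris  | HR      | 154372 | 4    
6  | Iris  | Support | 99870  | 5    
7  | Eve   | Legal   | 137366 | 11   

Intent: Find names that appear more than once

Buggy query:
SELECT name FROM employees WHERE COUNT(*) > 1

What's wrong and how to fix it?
Bug: WHERE can't reference COUNT(*); aggregates are computed after WHERE

Fix: GROUP BY name, then filter groups with HAVING COUNT(*) > 1

Corrected query:
SELECT name FROM employees GROUP BY name HAVING COUNT(*) > 1

Result:
name 
-----
Grace
Iris 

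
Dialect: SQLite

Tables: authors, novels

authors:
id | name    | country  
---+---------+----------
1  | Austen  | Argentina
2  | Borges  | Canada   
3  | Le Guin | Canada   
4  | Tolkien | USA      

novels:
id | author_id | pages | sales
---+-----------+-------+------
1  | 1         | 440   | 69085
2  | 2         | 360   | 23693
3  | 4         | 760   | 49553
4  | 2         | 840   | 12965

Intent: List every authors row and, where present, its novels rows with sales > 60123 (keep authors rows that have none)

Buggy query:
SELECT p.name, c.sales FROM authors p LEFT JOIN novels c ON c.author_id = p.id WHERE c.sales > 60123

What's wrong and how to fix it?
Bug: Filtering c.sales in WHERE discards the NULL rows produced by LEFT JOIN, turning it into an inner join

Fix: Put 'c.sales > 60123' in the JOIN's ON clause instead of WHERE

Corrected query:
SELECT p.name, c.sales FROM authors p LEFT JOIN novels c ON c.author_id = p.id AND c.sales > 60123

Result:
name    | sales
--------+------
Austen  | 69085
Borges  | NULL 
Le Guin | NULL 
Tolkien | NULL 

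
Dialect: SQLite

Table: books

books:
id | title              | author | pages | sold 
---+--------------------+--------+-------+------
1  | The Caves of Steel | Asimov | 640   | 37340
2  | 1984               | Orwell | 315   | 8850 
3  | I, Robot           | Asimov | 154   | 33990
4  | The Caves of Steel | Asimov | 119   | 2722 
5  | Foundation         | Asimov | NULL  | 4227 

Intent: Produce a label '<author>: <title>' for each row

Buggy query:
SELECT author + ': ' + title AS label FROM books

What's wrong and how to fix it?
Bug: '+' is numeric addition; on text columns SQLite converts them to 0 instead of concatenating

Fix: Use the || operator for string concatenation

Corrected query:
SELECT author || ': ' || title AS label FROM books

Result:
label                     
--------------------------
Asimov: The Caves of Steel
Orwell: 1984              
Asimov: I, Robot          
Asimov: The Caves of Steel
Asimov: Foundation        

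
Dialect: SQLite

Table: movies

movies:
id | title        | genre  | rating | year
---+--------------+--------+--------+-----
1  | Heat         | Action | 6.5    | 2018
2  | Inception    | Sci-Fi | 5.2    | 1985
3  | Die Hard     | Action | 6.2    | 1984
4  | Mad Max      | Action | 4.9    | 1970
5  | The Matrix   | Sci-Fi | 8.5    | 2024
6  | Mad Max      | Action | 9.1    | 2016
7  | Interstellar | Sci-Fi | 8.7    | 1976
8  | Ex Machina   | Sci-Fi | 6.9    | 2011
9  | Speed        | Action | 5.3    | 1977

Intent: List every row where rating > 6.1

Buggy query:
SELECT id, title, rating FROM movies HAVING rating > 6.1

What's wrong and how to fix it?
Bug: This is a non-aggregate query (no GROUP BY, no aggregates), so in SQLite the HAVING clause is invalid here; a row-level condition belongs in WHERE

Fix: Use WHERE for row-level filtering

Corrected query:
SELECT id, title, rating FROM movies WHERE rating > 6.1

Result:
id | title        | rating
---+--------------+-------
1  | Heat         | 6.5   
3  | Die Hard     | 6.2   
5  | The Matrix   | 8.5   
6  | Mad Max      | 9.1   
7  | Interstellar | 8.7   
8  | Ex Machina   | 6.9   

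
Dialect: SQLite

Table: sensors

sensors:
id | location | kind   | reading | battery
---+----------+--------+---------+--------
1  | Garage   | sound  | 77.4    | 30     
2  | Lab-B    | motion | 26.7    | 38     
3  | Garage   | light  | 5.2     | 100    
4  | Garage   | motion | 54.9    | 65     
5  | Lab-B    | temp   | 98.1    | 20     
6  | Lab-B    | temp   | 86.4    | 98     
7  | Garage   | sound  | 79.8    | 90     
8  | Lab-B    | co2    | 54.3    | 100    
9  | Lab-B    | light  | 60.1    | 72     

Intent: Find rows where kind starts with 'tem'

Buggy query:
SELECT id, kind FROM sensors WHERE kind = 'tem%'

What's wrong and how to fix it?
Bug: '=' compares the literal string including the % character; pattern matching needs LIKE

Fix: Use LIKE for wildcard pattern matching

Corrected query:
SELECT id, kind FROM sensors WHERE kind LIKE 'tem%'

Result:
id | kind
---+-----
5  | temp
6  | temp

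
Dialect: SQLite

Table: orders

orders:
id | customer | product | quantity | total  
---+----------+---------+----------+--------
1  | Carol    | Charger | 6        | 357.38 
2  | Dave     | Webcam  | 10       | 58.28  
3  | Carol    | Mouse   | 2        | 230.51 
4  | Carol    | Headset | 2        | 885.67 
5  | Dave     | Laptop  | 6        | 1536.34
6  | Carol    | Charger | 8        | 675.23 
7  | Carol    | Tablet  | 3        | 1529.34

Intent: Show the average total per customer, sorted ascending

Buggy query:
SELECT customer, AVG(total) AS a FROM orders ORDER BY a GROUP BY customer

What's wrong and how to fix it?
Bug: GROUP BY must precede ORDER BY

Fix: Reorder: SELECT … FROM … GROUP BY … ORDER BY …

Corrected query:
SELECT customer, AVG(total) AS a FROM orders GROUP BY customer ORDER BY a

Result:
customer | a      
---------+--------
Carol    | 735.626
Dave     | 797.31 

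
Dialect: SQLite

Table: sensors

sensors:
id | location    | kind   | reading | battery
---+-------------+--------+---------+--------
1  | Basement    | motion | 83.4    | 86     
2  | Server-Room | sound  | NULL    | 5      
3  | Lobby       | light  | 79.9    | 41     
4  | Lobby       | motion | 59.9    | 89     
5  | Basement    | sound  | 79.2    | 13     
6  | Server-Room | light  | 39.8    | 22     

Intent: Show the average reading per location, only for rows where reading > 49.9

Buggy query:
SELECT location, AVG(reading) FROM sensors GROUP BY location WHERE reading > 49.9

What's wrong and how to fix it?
Bug: WHERE cannot follow GROUP BY

Fix: Place WHERE between FROM and GROUP BY

Corrected query:
SELECT location, AVG(reading) FROM sensors WHERE reading > 49.9 GROUP BY location

Result:
location | AVG(reading)
---------+-------------
Basement | 81.3        
Lobby    | 69.9        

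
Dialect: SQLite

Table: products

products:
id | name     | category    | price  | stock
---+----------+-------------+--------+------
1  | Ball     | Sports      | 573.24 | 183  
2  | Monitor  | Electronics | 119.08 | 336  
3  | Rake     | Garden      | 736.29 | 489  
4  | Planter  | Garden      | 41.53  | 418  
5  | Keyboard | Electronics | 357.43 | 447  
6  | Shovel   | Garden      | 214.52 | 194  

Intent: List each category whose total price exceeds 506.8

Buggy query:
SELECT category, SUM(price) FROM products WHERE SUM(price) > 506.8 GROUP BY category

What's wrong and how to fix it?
Bug: WHERE runs before GROUP BY, so aggregates aren't available there

Fix: Move the aggregate condition to a HAVING clause

Corrected query:
SELECT category, SUM(price) FROM products GROUP BY category HAVING SUM(price) > 506.8

Result:
category | SUM(price)
---------+-----------
Garden   | 992.34    
Sports   | 573.24    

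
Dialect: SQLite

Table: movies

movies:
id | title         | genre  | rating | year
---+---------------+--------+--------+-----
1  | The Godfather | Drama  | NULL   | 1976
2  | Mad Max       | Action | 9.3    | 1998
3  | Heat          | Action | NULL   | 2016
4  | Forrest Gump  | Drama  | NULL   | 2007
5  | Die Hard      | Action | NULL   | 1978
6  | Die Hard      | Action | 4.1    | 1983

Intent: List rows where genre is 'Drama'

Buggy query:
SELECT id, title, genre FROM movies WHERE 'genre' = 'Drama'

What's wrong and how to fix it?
Bug: 'genre' in single quotes is a string literal, not the column; the comparison is literal-vs-literal and never true

Fix: Reference the column as genre without single quotes

Corrected query:
SELECT id, title, genre FROM movies WHERE genre = 'Drama'

Result:
id | title         | genre
---+---------------+------
1  | The Godfather | Drama
4  | Forrest Gump  | Drama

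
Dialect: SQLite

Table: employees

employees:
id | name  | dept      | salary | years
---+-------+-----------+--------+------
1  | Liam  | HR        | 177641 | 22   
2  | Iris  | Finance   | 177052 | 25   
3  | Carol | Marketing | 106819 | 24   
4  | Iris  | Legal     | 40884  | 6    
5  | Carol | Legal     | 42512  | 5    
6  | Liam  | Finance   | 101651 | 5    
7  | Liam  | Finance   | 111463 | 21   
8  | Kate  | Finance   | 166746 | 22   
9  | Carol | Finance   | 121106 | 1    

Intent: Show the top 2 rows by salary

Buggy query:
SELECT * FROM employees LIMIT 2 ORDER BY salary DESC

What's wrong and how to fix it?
Bug: ORDER BY cannot follow LIMIT; LIMIT is the final clause

Fix: Sort with ORDER BY, then apply LIMIT

Corrected query:
SELECT * FROM employees ORDER BY salary DESC LIMIT 2

Result:
id | name | dept    | salary | years
---+------+---------+--------+------
1  | Liam | HR      | 177641 | 22   
2  | Iris | Finance | 177052 | 25   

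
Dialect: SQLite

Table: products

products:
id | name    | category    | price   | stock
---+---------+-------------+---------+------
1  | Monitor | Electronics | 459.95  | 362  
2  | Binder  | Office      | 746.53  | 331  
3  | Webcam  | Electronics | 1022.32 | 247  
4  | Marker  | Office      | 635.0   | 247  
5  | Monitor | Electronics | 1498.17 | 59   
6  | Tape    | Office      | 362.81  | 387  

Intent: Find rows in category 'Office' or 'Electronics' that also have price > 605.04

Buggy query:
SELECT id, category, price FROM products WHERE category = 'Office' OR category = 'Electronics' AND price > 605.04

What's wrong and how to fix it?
Bug: AND binds tighter than OR, so this parses as category = 'Office' OR (category = 'Electronics' AND price > 605.04)

Fix: Group the OR with parentheses (or use IN), then AND the threshold

Corrected query:
SELECT id, category, price FROM products WHERE (category = 'Office' OR category = 'Electronics') AND price > 605.04

Result:
id | category    | price  
---+-------------+--------
2  | Office      | 746.53 
3  | Electronics | 1022.32
4  | Office      | 635    
5  | Electronics | 1498.17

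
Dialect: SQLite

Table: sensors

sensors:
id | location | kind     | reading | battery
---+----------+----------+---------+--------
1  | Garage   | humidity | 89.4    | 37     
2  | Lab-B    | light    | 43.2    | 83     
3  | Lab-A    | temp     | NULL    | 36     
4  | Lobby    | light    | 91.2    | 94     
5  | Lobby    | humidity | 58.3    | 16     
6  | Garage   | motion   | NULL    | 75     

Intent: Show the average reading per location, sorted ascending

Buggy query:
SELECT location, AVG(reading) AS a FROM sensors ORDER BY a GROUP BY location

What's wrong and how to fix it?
Bug: GROUP BY must precede ORDER BY

Fix: Move ORDER BY to the end, after GROUP BY

Corrected query:
SELECT location, AVG(reading) AS a FROM sensors GROUP BY location ORDER BY a

Result:
location | a    
---------+------
Lab-A    | NULL 
Lab-B    | 43.2 
Lobby    | 74.75
Garage   | 89.4 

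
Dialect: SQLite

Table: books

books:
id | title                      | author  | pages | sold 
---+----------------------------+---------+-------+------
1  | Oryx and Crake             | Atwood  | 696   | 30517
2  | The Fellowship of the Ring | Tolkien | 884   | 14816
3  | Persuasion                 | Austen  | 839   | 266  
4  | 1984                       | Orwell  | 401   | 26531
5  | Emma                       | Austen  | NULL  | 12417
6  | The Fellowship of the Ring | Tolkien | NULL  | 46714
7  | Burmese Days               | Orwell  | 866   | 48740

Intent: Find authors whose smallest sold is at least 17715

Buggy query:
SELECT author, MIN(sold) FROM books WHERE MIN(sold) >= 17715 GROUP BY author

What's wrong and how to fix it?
Bug: Aggregates like MIN are computed per group after WHERE runs

Fix: Use HAVING for the per-group MIN condition

Corrected query:
SELECT author, MIN(sold) FROM books GROUP BY author HAVING MIN(sold) >= 17715

Result:
author | MIN(sold)
-------+----------
Atwood | 30517    
Orwell | 26531    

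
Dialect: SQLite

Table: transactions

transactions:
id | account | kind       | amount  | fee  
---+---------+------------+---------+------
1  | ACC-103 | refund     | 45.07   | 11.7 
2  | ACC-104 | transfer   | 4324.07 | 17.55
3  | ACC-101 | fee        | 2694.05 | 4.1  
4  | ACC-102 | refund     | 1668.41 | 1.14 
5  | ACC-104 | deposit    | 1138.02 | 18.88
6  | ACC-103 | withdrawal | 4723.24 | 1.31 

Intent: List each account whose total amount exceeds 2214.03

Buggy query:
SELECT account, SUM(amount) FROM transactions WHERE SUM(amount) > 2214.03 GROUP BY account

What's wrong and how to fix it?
Bug: SUM(amount) is an aggregate, but WHERE filters rows before aggregation

Fix: Use HAVING (which filters groups after aggregation) instead of WHERE

Corrected query:
SELECT account, SUM(amount) FROM transactions GROUP BY account HAVING SUM(amount) > 2214.03

Result:
account | SUM(amount)
--------+------------
ACC-101 | 2694.05    
ACC-103 | 4768.31    
ACC-104 | 5462.09    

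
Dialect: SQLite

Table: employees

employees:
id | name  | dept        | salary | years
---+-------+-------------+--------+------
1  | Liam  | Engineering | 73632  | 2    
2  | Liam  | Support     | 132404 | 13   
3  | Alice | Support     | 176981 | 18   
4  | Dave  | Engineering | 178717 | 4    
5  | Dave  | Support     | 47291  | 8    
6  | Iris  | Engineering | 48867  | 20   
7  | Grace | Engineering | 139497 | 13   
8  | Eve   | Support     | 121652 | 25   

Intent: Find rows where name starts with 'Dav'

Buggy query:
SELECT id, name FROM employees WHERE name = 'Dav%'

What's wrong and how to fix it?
Bug: '=' compares the literal string including the % character; pattern matching needs LIKE

Fix: Replace '=' with LIKE so 'Dav%' is treated as a pattern

Corrected query:
SELECT id, name FROM employees WHERE name LIKE 'Dav%'

Result:
id | name
---+-----
4  | Dave
5  | Dave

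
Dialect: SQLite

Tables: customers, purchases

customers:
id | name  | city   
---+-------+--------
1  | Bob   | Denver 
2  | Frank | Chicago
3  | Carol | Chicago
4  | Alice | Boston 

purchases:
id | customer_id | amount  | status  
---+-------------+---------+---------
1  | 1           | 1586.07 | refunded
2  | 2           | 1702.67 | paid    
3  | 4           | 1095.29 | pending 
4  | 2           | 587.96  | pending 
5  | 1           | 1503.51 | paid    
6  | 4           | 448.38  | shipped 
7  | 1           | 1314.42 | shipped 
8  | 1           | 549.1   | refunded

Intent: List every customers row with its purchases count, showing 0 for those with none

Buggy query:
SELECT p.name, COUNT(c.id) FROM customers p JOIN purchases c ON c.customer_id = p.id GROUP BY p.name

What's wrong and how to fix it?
Bug: An inner join excludes parents with zero children

Fix: Use LEFT JOIN so parents without children still appear (COUNT(c.id) gives 0)

Corrected query:
SELECT p.name, COUNT(c.id) FROM customers p LEFT JOIN purchases c ON c.customer_id = p.id GROUP BY p.name

Result:
name  | COUNT(c.id)
------+------------
Alice | 2          
Bob   | 4          
Carol | 0          
Frank | 2          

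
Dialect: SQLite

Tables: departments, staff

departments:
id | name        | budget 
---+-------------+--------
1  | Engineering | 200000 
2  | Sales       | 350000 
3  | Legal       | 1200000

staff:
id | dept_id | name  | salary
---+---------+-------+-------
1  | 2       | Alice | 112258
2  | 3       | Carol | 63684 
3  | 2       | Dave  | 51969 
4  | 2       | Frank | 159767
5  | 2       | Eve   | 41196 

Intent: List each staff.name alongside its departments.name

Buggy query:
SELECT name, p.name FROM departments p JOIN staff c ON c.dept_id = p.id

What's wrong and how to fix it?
Bug: Both tables have a 'name' column; the unqualified reference is ambiguous

Fix: Prefix ambiguous columns with the table alias

Corrected query:
SELECT c.name, p.name FROM departments p JOIN staff c ON c.dept_id = p.id

Result:
name  | name 
------+------
Alice | Sales
Carol | Legal
Dave  | Sales
Frank | Sales
Eve   | Sales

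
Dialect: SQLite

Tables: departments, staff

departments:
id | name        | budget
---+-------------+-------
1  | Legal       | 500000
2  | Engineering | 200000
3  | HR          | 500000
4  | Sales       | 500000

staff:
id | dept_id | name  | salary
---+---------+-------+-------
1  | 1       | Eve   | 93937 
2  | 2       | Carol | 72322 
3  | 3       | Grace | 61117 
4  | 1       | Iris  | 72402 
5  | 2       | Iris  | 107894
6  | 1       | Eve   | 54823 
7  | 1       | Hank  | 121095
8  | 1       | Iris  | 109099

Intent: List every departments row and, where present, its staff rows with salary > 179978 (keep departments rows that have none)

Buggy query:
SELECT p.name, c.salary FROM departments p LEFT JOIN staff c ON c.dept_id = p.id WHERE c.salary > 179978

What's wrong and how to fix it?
Bug: Filtering c.salary in WHERE discards the NULL rows produced by LEFT JOIN, turning it into an inner join

Fix: Put 'c.salary > 179978' in the JOIN's ON clause instead of WHERE

Corrected query:
SELECT p.name, c.salary FROM departments p LEFT JOIN staff c ON c.dept_id = p.id AND c.salary > 179978

Result:
name        | salary
------------+-------
Legal       | NULL  
Engineering | NULL  
HR          | NULL  
Sales       | NULL  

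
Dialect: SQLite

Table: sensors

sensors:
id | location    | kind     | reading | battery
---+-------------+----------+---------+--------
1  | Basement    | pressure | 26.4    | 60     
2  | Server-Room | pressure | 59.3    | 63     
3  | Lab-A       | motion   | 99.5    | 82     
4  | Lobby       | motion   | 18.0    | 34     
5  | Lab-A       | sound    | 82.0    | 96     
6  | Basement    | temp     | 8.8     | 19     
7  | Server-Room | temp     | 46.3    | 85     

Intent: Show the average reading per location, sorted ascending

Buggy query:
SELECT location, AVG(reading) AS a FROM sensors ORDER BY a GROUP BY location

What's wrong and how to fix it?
Bug: GROUP BY must precede ORDER BY

Fix: Move ORDER BY to the end, after GROUP BY

Corrected query:
SELECT location, AVG(reading) AS a FROM sensors GROUP BY location ORDER BY a

Result:
location    | a    
------------+------
Basement    | 17.6 
Lobby       | 18   
Server-Room | 52.8 
Lab-A       | 90.75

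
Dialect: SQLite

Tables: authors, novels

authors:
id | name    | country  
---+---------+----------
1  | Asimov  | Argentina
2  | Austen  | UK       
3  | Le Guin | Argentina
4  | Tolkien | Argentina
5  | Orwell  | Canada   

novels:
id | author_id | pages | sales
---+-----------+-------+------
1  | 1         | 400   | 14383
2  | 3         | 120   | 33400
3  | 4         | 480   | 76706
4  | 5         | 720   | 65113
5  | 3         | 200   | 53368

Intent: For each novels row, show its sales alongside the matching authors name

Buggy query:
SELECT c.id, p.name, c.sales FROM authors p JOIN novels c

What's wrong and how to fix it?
Bug: Missing join condition: each novels row is matched to all authors rows instead of just its own

Fix: Specify the join condition linking the foreign key to the parent id

Corrected query:
SELECT c.id, p.name, c.sales FROM authors p JOIN novels c ON c.author_id = p.id

Result:
id | name    | sales
---+---------+------
1  | Asimov  | 14383
2  | Le Guin | 33400
3  | Tolkien | 76706
4  | Orwell  | 65113
5  | Le Guin | 53368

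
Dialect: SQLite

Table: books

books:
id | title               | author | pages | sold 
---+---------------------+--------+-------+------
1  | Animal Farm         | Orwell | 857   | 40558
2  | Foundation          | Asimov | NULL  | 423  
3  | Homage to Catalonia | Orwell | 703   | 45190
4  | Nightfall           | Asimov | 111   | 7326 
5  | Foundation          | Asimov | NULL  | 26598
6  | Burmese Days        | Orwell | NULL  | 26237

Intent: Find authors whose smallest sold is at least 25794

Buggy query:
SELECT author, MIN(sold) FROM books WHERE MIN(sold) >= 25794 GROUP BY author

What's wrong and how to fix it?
Bug: MIN() in WHERE is a misuse of aggregate

Fix: Use HAVING for the per-group MIN condition

Corrected query:
SELECT author, MIN(sold) FROM books GROUP BY author HAVING MIN(sold) >= 25794

Result:
author | MIN(sold)
-------+----------
Orwell | 26237    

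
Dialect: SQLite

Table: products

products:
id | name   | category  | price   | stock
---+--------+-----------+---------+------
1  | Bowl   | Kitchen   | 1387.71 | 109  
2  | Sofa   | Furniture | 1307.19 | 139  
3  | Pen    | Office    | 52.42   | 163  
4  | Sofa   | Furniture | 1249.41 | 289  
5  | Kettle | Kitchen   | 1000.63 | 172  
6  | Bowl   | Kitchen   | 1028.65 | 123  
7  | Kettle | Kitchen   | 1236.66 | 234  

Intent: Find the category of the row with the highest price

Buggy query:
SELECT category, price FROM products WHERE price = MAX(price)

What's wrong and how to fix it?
Bug: MAX(price) is an aggregate and cannot be used directly in WHERE

Fix: Use a subquery: WHERE price = (SELECT MAX(price) FROM products)

Corrected query:
SELECT category, price FROM products WHERE price = (SELECT MAX(price) FROM products)

Result:
category | price  
---------+--------
Kitchen  | 1387.71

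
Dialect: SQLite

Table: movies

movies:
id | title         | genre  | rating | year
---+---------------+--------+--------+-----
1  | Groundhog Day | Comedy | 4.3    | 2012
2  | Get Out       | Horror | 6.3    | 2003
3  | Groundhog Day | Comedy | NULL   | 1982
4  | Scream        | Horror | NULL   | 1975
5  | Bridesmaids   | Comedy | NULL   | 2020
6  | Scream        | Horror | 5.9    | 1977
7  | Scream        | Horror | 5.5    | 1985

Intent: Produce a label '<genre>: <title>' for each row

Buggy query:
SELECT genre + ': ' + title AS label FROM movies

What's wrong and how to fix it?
Bug: '+' is numeric addition; on text columns SQLite converts them to 0 instead of concatenating

Fix: Replace + with || to concatenate text

Corrected query:
SELECT genre || ': ' || title AS label FROM movies

Result:
label                
---------------------
Comedy: Groundhog Day
Horror: Get Out      
Comedy: Groundhog Day
Horror: Scream       
Comedy: Bridesmaids  
Horror: Scream       
Horror: Scream       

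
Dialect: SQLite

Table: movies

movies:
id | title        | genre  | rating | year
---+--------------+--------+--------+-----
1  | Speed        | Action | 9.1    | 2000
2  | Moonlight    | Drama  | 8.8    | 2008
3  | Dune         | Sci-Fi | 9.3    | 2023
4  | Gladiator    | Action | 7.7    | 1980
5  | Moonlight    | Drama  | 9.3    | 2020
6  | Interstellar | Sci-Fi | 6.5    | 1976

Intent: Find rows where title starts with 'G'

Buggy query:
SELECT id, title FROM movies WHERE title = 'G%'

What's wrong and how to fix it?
Bug: '=' compares the literal string including the % character; pattern matching needs LIKE

Fix: Use LIKE for wildcard pattern matching

Corrected query:
SELECT id, title FROM movies WHERE title LIKE 'G%'

Result:
id | title    
---+----------
4  | Gladiator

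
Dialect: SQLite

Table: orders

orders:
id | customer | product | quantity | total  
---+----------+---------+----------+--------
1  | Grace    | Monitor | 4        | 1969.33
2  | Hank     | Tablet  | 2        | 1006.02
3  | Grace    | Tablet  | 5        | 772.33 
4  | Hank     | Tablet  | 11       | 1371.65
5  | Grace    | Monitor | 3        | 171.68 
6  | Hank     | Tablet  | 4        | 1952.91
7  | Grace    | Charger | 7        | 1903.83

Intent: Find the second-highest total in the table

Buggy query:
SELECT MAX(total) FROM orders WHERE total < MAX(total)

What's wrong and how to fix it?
Bug: MAX(total) on the right of the comparison is an aggregate-in-WHERE error

Fix: Compute the overall MAX in a subquery, then take MAX of rows below it

Corrected query:
SELECT MAX(total) FROM orders WHERE total < (SELECT MAX(total) FROM orders)

Result:
MAX(total)
----------
1952.91   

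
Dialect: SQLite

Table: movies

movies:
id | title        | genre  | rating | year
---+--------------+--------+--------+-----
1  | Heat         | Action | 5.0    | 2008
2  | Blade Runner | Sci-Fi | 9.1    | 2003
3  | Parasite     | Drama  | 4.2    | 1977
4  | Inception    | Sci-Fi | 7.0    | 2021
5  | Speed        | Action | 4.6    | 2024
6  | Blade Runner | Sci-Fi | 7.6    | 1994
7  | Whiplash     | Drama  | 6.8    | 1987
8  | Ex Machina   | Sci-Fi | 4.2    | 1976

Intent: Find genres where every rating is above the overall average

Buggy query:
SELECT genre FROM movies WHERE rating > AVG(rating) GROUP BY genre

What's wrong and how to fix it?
Bug: WHERE evaluates per row before aggregation, so AVG() is unavailable

Fix: Compute the overall average in a scalar subquery and compare each group's MIN against it in HAVING

Corrected query:
SELECT genre FROM movies GROUP BY genre HAVING MIN(rating) > (SELECT AVG(rating) FROM movies)

Result:
(no rows)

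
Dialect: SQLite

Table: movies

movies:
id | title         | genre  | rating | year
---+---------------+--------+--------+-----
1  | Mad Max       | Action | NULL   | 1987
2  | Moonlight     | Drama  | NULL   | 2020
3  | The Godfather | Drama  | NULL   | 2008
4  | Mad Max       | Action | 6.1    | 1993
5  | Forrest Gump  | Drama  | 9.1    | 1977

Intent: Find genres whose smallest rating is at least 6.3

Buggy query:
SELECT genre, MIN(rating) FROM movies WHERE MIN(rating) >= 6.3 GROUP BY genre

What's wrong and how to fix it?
Bug: Aggregates like MIN are computed per group after WHERE runs

Fix: Use HAVING for the per-group MIN condition

Corrected query:
SELECT genre, MIN(rating) FROM movies GROUP BY genre HAVING MIN(rating) >= 6.3

Result:
genre | MIN(rating)
------+------------
Drama | 9.1        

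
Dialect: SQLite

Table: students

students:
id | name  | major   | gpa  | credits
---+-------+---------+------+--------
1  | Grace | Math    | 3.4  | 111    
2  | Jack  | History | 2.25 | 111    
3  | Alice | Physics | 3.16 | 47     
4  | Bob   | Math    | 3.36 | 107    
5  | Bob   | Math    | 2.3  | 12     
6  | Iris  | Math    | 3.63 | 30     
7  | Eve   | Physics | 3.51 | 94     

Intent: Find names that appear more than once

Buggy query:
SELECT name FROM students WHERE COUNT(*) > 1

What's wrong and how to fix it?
Bug: COUNT(*) is an aggregate and cannot be used in WHERE

Fix: GROUP BY name, then filter groups with HAVING COUNT(*) > 1

Corrected query:
SELECT name FROM students GROUP BY name HAVING COUNT(*) > 1

Result:
name
----
Bob 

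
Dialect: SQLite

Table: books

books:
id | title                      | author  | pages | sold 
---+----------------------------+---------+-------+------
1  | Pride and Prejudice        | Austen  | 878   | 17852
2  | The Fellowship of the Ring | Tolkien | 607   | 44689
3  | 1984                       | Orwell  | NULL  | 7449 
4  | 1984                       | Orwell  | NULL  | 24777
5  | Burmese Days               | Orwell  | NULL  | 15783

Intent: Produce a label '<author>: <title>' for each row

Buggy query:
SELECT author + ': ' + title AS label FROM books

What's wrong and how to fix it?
Bug: '+' is numeric addition; on text columns SQLite converts them to 0 instead of concatenating

Fix: Use the || operator for string concatenation

Corrected query:
SELECT author || ': ' || title AS label FROM books

Result:
label                              
-----------------------------------
Austen: Pride and Prejudice        
Tolkien: The Fellowship of the Ring
Orwell: 1984                       
Orwell: 1984                       
Orwell: Burmese Days               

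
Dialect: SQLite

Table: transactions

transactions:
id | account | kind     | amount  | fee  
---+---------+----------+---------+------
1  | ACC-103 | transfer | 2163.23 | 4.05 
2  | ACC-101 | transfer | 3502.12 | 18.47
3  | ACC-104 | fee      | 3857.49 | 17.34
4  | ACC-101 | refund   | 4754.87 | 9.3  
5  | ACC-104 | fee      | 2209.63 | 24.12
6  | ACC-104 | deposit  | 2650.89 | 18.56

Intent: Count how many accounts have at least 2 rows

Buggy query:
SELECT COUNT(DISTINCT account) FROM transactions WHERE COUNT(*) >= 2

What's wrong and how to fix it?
Bug: COUNT(*) cannot appear in WHERE; the per-group count doesn't exist yet

Fix: Group first with HAVING COUNT(*) >= 2, then COUNT the resulting groups

Corrected query:
SELECT COUNT(*) FROM (SELECT account FROM transactions GROUP BY account HAVING COUNT(*) >= 2)

Result:
COUNT(*)
--------
2       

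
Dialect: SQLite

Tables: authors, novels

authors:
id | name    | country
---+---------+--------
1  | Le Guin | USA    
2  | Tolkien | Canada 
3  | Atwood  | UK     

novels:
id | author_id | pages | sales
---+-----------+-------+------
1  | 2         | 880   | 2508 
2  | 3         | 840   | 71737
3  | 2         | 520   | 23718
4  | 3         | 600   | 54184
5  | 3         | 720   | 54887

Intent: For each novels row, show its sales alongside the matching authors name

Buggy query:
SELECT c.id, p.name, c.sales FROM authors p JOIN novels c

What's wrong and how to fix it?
Bug: Missing join condition: each novels row is matched to all authors rows instead of just its own

Fix: Add ON c.author_id = p.id to the JOIN

Corrected query:
SELECT c.id, p.name, c.sales FROM authors p JOIN novels c ON c.author_id = p.id

Result:
id | name    | sales
---+---------+------
1  | Tolkien | 2508 
2  | Atwood  | 71737
3  | Tolkien | 23718
4  | Atwood  | 54184
5  | Atwood  | 54887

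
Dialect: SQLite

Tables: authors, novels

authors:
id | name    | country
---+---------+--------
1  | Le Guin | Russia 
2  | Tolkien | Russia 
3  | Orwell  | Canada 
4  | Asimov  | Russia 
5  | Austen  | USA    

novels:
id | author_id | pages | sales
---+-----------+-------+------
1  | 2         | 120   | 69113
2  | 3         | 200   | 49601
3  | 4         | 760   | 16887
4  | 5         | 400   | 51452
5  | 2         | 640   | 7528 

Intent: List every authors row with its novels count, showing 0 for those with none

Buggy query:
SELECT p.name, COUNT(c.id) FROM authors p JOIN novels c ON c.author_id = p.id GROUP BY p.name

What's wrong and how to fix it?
Bug: An inner join excludes parents with zero children

Fix: Use LEFT JOIN so parents without children still appear (COUNT(c.id) gives 0)

Corrected query:
SELECT p.name, COUNT(c.id) FROM authors p LEFT JOIN novels c ON c.author_id = p.id GROUP BY p.name

Result:
name    | COUNT(c.id)
--------+------------
Asimov  | 1          
Austen  | 1          
Le Guin | 0          
Orwell  | 1          
Tolkien | 2          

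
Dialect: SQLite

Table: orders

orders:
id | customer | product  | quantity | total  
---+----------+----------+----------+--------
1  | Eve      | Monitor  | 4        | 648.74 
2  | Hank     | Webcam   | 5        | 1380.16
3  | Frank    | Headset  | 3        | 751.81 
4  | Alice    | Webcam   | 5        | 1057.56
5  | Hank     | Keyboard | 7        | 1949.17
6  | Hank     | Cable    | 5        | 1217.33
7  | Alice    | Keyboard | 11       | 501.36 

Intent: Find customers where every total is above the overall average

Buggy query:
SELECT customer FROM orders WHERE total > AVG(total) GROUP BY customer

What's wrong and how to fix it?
Bug: AVG() is an aggregate; it can't sit directly in WHERE

Fix: Use a subquery for AVG and a HAVING MIN(...) filter so the condition holds for every row in the group

Corrected query:
SELECT customer FROM orders GROUP BY customer HAVING MIN(total) > (SELECT AVG(total) FROM orders)

Result:
customer
--------
Hank    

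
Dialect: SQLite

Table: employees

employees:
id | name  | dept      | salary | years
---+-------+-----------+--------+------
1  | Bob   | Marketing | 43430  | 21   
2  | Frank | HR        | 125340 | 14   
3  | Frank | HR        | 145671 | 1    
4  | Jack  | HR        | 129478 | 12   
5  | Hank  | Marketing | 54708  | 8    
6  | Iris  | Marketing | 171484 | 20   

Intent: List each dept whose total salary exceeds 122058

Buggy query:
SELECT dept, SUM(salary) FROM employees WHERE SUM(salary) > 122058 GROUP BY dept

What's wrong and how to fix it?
Bug: Aggregate functions cannot appear in a WHERE clause

Fix: Move the aggregate condition to a HAVING clause

Corrected query:
SELECT dept, SUM(salary) FROM employees GROUP BY dept HAVING SUM(salary) > 122058

Result:
dept      | SUM(salary)
----------+------------
HR        | 400489     
Marketing | 269622     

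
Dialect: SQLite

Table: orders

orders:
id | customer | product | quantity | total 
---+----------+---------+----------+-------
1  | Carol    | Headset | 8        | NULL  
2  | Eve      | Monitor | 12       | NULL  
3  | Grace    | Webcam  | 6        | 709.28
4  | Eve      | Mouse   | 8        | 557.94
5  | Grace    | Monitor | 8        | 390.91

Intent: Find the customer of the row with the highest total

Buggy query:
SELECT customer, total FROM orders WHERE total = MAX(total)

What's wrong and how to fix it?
Bug: MAX(total) is an aggregate and cannot be used directly in WHERE

Fix: Wrap MAX in a scalar subquery so WHERE compares against a single value

Corrected query:
SELECT customer, total FROM orders WHERE total = (SELECT MAX(total) FROM orders)

Result:
customer | total 
---------+-------
Grace    | 709.28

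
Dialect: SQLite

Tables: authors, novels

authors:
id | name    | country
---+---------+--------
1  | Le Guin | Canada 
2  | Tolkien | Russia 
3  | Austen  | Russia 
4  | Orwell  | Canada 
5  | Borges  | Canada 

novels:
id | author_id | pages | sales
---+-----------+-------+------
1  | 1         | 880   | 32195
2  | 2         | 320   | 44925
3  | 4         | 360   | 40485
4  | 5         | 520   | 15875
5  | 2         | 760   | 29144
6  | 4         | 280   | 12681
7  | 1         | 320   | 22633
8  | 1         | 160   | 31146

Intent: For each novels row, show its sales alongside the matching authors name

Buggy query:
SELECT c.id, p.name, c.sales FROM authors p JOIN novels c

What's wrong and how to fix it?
Bug: Missing join condition: each novels row is matched to all authors rows instead of just its own

Fix: Add ON c.author_id = p.id to the JOIN

Corrected query:
SELECT c.id, p.name, c.sales FROM authors p JOIN novels c ON c.author_id = p.id

Result:
id | name    | sales
---+---------+------
1  | Le Guin | 32195
2  | Tolkien | 44925
3  | Orwell  | 40485
4  | Borges  | 15875
5  | Tolkien | 29144
6  | Orwell  | 12681
7  | Le Guin | 22633
8  | Le Guin | 31146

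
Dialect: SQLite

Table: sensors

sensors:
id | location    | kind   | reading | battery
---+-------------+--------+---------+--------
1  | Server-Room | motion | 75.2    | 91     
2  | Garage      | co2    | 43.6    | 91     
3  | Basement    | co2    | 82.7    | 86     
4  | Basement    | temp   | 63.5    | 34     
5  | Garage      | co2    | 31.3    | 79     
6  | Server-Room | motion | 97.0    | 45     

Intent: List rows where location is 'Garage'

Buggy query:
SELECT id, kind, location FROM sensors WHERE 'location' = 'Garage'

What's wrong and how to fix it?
Bug: Single quotes denote string literals in SQL; the column name is being compared as a constant string

Fix: Reference the column as location without single quotes

Corrected query:
SELECT id, kind, location FROM sensors WHERE location = 'Garage'

Result:
id | kind | location
---+------+---------
2  | co2  | Garage  
5  | co2  | Garage  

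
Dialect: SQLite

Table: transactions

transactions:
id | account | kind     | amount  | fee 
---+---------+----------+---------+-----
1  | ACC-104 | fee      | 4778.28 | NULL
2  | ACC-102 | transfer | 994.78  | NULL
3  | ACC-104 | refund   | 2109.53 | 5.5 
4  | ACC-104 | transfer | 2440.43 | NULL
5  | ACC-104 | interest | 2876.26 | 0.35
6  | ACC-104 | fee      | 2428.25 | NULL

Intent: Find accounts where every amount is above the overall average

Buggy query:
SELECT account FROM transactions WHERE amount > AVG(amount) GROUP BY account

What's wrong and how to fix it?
Bug: AVG() is an aggregate; it can't sit directly in WHERE

Fix: Use a subquery for AVG and a HAVING MIN(...) filter so the condition holds for every row in the group

Corrected query:
SELECT account FROM transactions GROUP BY account HAVING MIN(amount) > (SELECT AVG(amount) FROM transactions)

Result:
(no rows)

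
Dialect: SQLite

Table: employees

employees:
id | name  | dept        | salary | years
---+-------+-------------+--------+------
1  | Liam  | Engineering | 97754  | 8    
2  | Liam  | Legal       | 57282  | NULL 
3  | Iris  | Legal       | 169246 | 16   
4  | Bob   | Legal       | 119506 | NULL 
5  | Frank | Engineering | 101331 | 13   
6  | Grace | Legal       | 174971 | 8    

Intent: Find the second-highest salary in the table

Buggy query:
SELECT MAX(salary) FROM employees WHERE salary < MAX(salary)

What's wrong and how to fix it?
Bug: MAX(salary) on the right of the comparison is an aggregate-in-WHERE error

Fix: Compute the overall MAX in a subquery, then take MAX of rows below it

Corrected query:
SELECT MAX(salary) FROM employees WHERE salary < (SELECT MAX(salary) FROM employees)

Result:
MAX(salary)
-----------
169246     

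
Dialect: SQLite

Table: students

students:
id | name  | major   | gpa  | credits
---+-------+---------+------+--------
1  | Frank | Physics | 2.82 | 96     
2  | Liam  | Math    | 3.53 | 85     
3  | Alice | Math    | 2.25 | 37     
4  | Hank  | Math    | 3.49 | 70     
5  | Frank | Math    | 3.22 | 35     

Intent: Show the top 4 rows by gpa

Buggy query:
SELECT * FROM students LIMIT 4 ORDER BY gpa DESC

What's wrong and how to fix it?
Bug: LIMIT must come after ORDER BY

Fix: Sort with ORDER BY, then apply LIMIT

Corrected query:
SELECT * FROM students ORDER BY gpa DESC LIMIT 4

Result:
id | name  | major   | gpa  | credits
---+-------+---------+------+--------
2  | Liam  | Math    | 3.53 | 85     
4  | Hank  | Math    | 3.49 | 70     
5  | Frank | Math    | 3.22 | 35     
1  | Frank | Physics | 2.82 | 96     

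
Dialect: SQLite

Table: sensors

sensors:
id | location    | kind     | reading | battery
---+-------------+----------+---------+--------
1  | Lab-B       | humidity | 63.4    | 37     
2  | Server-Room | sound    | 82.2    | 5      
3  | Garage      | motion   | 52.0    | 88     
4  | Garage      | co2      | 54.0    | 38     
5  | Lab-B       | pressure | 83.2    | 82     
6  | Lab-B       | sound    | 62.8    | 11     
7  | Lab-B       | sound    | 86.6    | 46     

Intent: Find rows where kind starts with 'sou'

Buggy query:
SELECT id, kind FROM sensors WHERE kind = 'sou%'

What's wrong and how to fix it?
Bug: Wildcards only work with LIKE; '=' treats '%' as a literal character

Fix: Use LIKE for wildcard pattern matching

Corrected query:
SELECT id, kind FROM sensors WHERE kind LIKE 'sou%'

Result:
id | kind 
---+------
2  | sound
6  | sound
7  | sound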